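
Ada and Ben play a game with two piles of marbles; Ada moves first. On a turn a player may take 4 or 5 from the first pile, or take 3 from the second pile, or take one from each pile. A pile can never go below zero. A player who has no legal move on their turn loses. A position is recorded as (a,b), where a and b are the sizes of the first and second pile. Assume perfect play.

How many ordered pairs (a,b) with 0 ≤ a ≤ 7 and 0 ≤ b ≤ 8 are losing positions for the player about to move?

Classify positions by backward induction: terminal positions (no move available) are L. From any other position, the mover wins iff some move reaches an L.
Every move lowers a or b (never raises either), so fill the grid row by row in increasing a, and left to right within a row: each cell's successors are then already labelled.
      b=0  b=1  b=2  b=3  b=4  b=5  b=6  b=7  b=8
a=0:    L    L    L    W    W    W    L    L    L
a=1:    L    W    W    W    L    L    L    W    W
a=2:    L    W    L    W    L    W    W    W    L
a=3:    L    W    L    W    L    W    L    W    L
a=4:    W    W    W    W    L    W    W    W    W
a=5:    W    W    W    L    W    W    W    W    W
a=6:    W    L    W    L    W    W    W    L    W
a=7:    W    L    W    L    W    L    W    L    W
Cells with no legal move (terminal, hence L): (0,0), (0,1), (0,2), (1,0), (2,0), (3,0).
The remaining L cells, each justified by listing all of its moves:
(0,6): L (sole option (0,3)(W) is W)
(0,7): L (sole option (0,4)(W) is W)
(0,8): L (sole option (0,5)(W) is W)
(1,4): L (options (1,1)(W), (0,3)(W) are all W)
(1,5): L (options (1,2)(W), (0,4)(W) are all W)
(1,6): L (options (1,3)(W), (0,5)(W) are all W)
(2,2): L (sole option (1,1)(W) is W)
(2,4): L (options (2,1)(W), (1,3)(W) are all W)
(2,8): L (options (2,5)(W), (1,7)(W) are all W)
(3,2): L (sole option (2,1)(W) is W)
(3,4): L (options (3,1)(W), (2,3)(W) are all W)
(3,6): L (options (3,3)(W), (2,5)(W) are all W)
(3,8): L (options (3,5)(W), (2,7)(W) are all W)
(4,4): L (options (0,4)(W), (4,1)(W), (3,3)(W) are all W)
(5,3): L (options (1,3)(W), (0,3)(W), (5,0)(W), (4,2)(W) are all W)
(6,1): L (options (2,1)(W), (1,1)(W), (5,0)(W) are all W)
(6,3): L (options (2,3)(W), (1,3)(W), (6,0)(W), (5,2)(W) are all W)
(6,7): L (options (2,7)(W), (1,7)(W), (6,4)(W), (5,6)(W) are all W)
(7,1): L (options (3,1)(W), (2,1)(W), (6,0)(W) are all W)
(7,3): L (options (3,3)(W), (2,3)(W), (7,0)(W), (6,2)(W) are all W)
(7,5): L (options (3,5)(W), (2,5)(W), (7,2)(W), (6,4)(W) are all W)
(7,7): L (options (3,7)(W), (2,7)(W), (7,4)(W), (6,6)(W) are all W)
Every other cell has at least one move into one of the L cells above, so it is W.
L cells per row: a=0: 6, a=1: 4, a=2: 4, a=3: 5, a=4: 1, a=5: 1, a=6: 3, a=7: 4; total 28.

28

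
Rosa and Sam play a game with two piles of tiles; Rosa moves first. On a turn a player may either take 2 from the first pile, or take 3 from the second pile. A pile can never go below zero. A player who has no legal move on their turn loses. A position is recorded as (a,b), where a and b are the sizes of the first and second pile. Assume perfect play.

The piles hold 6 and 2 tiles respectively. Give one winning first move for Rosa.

Compute win/loss labels from the base case upward. A position with no move is L. Any other position is W if it can reach an L in one move, else L.
No move ever increases a pile, so every position that can arise here has a ≤ 6 and b ≤ 2; it is enough to label the cells with 0 ≤ a ≤ 6 and 0 ≤ b ≤ 2.
Every move lowers a or b (never raises either), so fill the grid row by row in increasing a, and left to right within a row: each cell's successors are then already labelled.
      b=0  b=1  b=2
a=0:    L    L    L
a=1:    L    L    L
a=2:    W    W    W
a=3:    W    W    W
a=4:    L    L    L
a=5:    L    L    L
a=6:    W    W    W
Cells with no legal move (terminal, hence L): (0,0), (0,1), (0,2), (1,0), (1,1), (1,2).
The remaining L cells, each justified by listing all of its moves:
(4,0): the only move is to (2,0)(W), a W ⇒ L
(4,1): the only move is to (2,1)(W), a W ⇒ L
(4,2): the only move is to (2,2)(W), a W ⇒ L
(5,0): the only move is to (3,0)(W), a W ⇒ L
(5,1): the only move is to (3,1)(W), a W ⇒ L
(5,2): the only move is to (3,2)(W), a W ⇒ L
Every other cell has at least one move into one of the L cells above, so it is W.
From (6,2), the L positions reachable in one move are: (4,2).

Move to (4,2).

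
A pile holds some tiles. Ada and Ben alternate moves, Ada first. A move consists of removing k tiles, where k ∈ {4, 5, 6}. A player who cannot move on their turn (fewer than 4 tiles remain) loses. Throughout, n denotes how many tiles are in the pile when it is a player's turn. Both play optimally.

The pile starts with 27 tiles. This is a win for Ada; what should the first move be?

Classify positions by backward induction: terminal positions (no move available) are L. From any other position, the mover wins iff some move reaches an L.
n=0: no move → L
n=1: no move → L
n=2: no move → L
n=3: no move → L
n=4: →0(L), so W
n=5: →1(L), so W
n=6: →2(L), so W
n=7: →3(L), so W
n=8: →3(L), so W
n=9: →3(L), so W
n=10: →6(W), 5(W), 4(W) — all W, so L
n=11: →7(W), 6(W), 5(W) — all W, so L
n=12: →8(W), 7(W), 6(W) — all W, so L
n=13: →9(W), 8(W), 7(W) — all W, so L
n=14: →10(L), so W
n=15: →11(L), so W
n=16: →12(L), so W
n=17: →13(L), so W
n=18: →13(L), so W
n=19: →13(L), so W
n=20: →16(W), 15(W), 14(W) — all W, so L
n=21: →17(W), 16(W), 15(W) — all W, so L
n=22: →18(W), 17(W), 16(W) — all W, so L
n=23: →19(W), 18(W), 17(W) — all W, so L
n=24: →20(L), so W
n=25: →21(L), so W
n=26: →22(L), so W
n=27: →23(L), so W
From 27, the L positions reachable in one move are: 23, 22, 21. Any move reaching one of these is winning.

Remove 4, leaving 23.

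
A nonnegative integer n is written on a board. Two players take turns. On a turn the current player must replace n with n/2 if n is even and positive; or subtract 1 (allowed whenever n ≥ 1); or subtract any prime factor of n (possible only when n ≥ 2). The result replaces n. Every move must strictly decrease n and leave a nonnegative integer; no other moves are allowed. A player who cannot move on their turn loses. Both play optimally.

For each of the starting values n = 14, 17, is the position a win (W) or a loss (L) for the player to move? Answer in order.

14: L, 17: W

Use the standard recursion: the mover loses at a terminal position; elsewhere, the mover wins exactly when some move hands the opponent an L position.
n=0: no move → L
n=1: can move to 0, which is L ⇒ W
n=2: can move to 0, which is L ⇒ W
n=3: can move to 0, which is L ⇒ W
n=4: moves to 2(W), 3(W); every one is W ⇒ L
n=5: can move to 0, which is L ⇒ W
n=6: can move to 4, which is L ⇒ W
n=7: can move to 0, which is L ⇒ W
n=8: can move to 4, which is L ⇒ W
n=9: moves to 6(W), 8(W); every one is W ⇒ L
n=10: can move to 9, which is L ⇒ W
n=11: can move to 0, which is L ⇒ W
n=12: can move to 9, which is L ⇒ W
n=13: can move to 0, which is L ⇒ W
n=14: moves to 7(W), 12(W), 13(W); every one is W ⇒ L
n=15: can move to 14, which is L ⇒ W
n=16: can move to 14, which is L ⇒ W
n=17: can move to 0, which is L ⇒ W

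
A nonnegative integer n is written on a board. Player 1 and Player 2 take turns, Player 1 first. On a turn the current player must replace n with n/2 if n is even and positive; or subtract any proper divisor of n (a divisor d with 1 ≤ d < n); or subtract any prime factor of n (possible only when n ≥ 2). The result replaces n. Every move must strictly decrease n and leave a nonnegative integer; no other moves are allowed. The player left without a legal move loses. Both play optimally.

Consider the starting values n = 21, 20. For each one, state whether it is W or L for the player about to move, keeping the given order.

Use the standard recursion: the mover loses at a terminal position; elsewhere, the mover wins exactly when some move hands the opponent an L position.
n=0: no move → L
n=1: no move → L
n=2: reaches L-position 0 → W
n=3: reaches L-position 0 → W
n=4: only reaches 2(W), 3(W), all W → L
n=5: reaches L-position 0 → W
n=6: reaches L-position 4 → W
n=7: reaches L-position 0 → W
n=8: reaches L-position 4 → W
n=9: only reaches 6(W), 8(W), all W → L
n=10: reaches L-position 9 → W
n=11: reaches L-position 0 → W
n=12: reaches L-position 9 → W
n=13: reaches L-position 0 → W
n=14: only reaches 7(W), 12(W), 13(W), all W → L
n=15: reaches L-position 14 → W
n=16: reaches L-position 14 → W
n=17: reaches L-position 0 → W
n=18: reaches L-position 9 → W
n=19: reaches L-position 0 → W
n=20: only reaches 10(W), 15(W), 16(W), 18(W), 19(W), all W → L
n=21: reaches L-position 14 → W

21: W, 20: L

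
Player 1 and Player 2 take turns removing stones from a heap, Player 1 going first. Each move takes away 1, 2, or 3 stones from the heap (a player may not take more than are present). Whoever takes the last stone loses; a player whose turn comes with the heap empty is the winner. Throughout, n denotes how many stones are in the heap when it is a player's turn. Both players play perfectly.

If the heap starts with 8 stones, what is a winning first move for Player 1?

Label each position W (a win for the player to move) or L (a loss). A position with no legal move is W; any other position is W exactly when some move reaches an L, and L when every move reaches a W.
n=0: no move; the opponent has just taken the last stone and therefore loses → W
n=1: only reaches 0(W), which is W → L
n=2: reaches L-position 1 → W
n=3: reaches L-position 1 → W
n=4: reaches L-position 1 → W
n=5: only reaches 4(W), 3(W), 2(W), all W → L
n=6: reaches L-position 5 → W
n=7: reaches L-position 5 → W
n=8: reaches L-position 5 → W
From 8, the L positions reachable in one move are: 5.

Remove 3, leaving 5.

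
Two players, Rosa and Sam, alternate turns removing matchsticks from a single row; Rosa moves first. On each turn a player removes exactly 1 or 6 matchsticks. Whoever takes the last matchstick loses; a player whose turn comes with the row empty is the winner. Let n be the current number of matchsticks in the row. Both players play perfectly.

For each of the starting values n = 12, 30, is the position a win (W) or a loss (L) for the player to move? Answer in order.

Label each position W (a win for the player to move) or L (a loss). A position with no legal move is W; any other position is W exactly when some move reaches an L, and L when every move reaches a W.
n=0: no move; the opponent has just taken the last matchstick and therefore loses → W
n=1: L (sole option 0(W) is W)
n=2: W (go to 1, an L position)
n=3: L (sole option 2(W) is W)
n=4: W (go to 3, an L position)
n=5: L (sole option 4(W) is W)
n=6: W (go to 5, an L position)
n=7: W (go to 1, an L position)
n=8: L (options 7(W), 2(W) are all W)
n=9: W (go to 8, an L position)
n=10: L (options 9(W), 4(W) are all W)
n=11: W (go to 10, an L position)
n=12: L (options 11(W), 6(W) are all W)
n=13: W (go to 12, an L position)
n=14: W (go to 8, an L position)
n=15: L (options 14(W), 9(W) are all W)
n=16: W (go to 15, an L position)
n=17: L (options 16(W), 11(W) are all W)
n=18: W (go to 17, an L position)
n=19: L (options 18(W), 13(W) are all W)
n=20: W (go to 19, an L position)
n=21: W (go to 15, an L position)
n=22: L (options 21(W), 16(W) are all W)
n=23: W (go to 22, an L position)
n=24: L (options 23(W), 18(W) are all W)
n=25: W (go to 24, an L position)
n=26: L (options 25(W), 20(W) are all W)
n=27: W (go to 26, an L position)
n=28: W (go to 22, an L position)
n=29: L (options 28(W), 23(W) are all W)
n=30: W (go to 29, an L position)

12: L, 30: W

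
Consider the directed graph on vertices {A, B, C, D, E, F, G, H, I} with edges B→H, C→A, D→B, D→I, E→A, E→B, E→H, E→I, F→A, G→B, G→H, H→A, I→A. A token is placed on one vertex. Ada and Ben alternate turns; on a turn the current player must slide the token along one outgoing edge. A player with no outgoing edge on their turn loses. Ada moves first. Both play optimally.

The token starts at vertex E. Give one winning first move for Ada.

Move to B.

Label each position W (a win for the player to move) or L (a loss). A position with no legal move is L; any other position is W exactly when some move reaches an L, and L when every move reaches a W.
Every edge goes from a vertex to one that appears earlier in the order A, H, B, I, E, D, F, C, G, so processing vertices in that order labels each vertex after all of its successors.
A: no outgoing edge → L
H: →A(L), so W
B: →H(W) only, which is W, so L
I: →A(L), so W
E: →B(L), so W
D: →B(L), so W
F: →A(L), so W
C: →A(L), so W
G: →B(L), so W
From E, the L positions reachable in one move are: B, A. Any move reaching one of these is winning.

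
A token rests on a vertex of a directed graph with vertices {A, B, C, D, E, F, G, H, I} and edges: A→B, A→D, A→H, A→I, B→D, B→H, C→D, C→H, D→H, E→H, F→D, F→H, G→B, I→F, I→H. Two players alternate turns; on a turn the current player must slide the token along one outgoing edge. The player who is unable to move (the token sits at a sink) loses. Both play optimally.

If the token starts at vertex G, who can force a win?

Positions with no move are L. A position that does have a move is losing for the player to move precisely when every available move leads to a winning position for the opponent. Fill in the labels:
Every edge goes from a vertex to one that appears earlier in the order H, D, E, F, B, G, I, A, C, so processing vertices in that order labels each vertex after all of its successors.
H: no outgoing edge → L
D: →H(L), so W
E: →H(L), so W
F: →H(L), so W
B: →H(L), so W
G: →B(W) only, which is W, so L
I: →H(L), so W
A: →H(L), so W
C: →H(L), so W
Every move from G reaches a W position, so the mover loses.

The second player wins.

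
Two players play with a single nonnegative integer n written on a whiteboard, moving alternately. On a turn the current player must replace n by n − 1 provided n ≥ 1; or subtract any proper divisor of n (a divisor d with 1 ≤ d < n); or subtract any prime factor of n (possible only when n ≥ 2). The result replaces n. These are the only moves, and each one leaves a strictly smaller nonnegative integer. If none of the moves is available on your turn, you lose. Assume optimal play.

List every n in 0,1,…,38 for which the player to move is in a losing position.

0, 4, 9, 14, 20, 26, 32, 35, 38

Positions with no move are L. A position that does have a move is losing for the player to move precisely when every available move leads to a winning position for the opponent. Fill in the labels:
n=0: no move → L
n=1: reaches L-position 0 → W
n=2: reaches L-position 0 → W
n=3: reaches L-position 0 → W
n=4: only reaches 2(W), 3(W), all W → L
n=5: reaches L-position 0 → W
n=6: reaches L-position 4 → W
n=7: reaches L-position 0 → W
n=8: reaches L-position 4 → W
n=9: only reaches 6(W), 8(W), all W → L
n=10: reaches L-position 9 → W
n=11: reaches L-position 0 → W
n=12: reaches L-position 9 → W
n=13: reaches L-position 0 → W
n=14: only reaches 7(W), 12(W), 13(W), all W → L
n=15: reaches L-position 14 → W
n=16: reaches L-position 14 → W
n=17: reaches L-position 0 → W
n=18: reaches L-position 9 → W
n=19: reaches L-position 0 → W
n=20: only reaches 10(W), 15(W), 16(W), 18(W), 19(W), all W → L
n=21: reaches L-position 14 → W
n=22: reaches L-position 20 → W
n=23: reaches L-position 0 → W
n=24: reaches L-position 20 → W
n=25: reaches L-position 20 → W
n=26: only reaches 13(W), 24(W), 25(W), all W → L
n=27: reaches L-position 26 → W
n=28: reaches L-position 14 → W
n=29: reaches L-position 0 → W
n=30: reaches L-position 20 → W
n=31: reaches L-position 0 → W
n=32: only reaches 16(W), 24(W), 28(W), 30(W), 31(W), all W → L
n=33: reaches L-position 32 → W
n=34: reaches L-position 32 → W
n=35: only reaches 28(W), 30(W), 34(W), all W → L
n=36: reaches L-position 32 → W
n=37: reaches L-position 0 → W
n=38: only reaches 19(W), 36(W), 37(W), all W → L
The losing starting values of n are exactly the entries labelled L in this table (9 of them).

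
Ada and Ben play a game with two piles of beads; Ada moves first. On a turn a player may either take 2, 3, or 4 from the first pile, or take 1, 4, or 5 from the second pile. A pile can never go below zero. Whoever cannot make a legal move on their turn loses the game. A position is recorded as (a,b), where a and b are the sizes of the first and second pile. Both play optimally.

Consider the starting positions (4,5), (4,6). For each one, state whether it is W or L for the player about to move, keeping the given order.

Classify positions by backward induction: terminal positions (no move available) are L. From any other position, the mover wins iff some move reaches an L.
No move ever increases a pile, so every position that can arise here has a ≤ 4 and b ≤ 6; it is enough to label the cells with 0 ≤ a ≤ 4 and 0 ≤ b ≤ 6.
Every move lowers a or b (never raises either), so fill the grid row by row in increasing a, and left to right within a row: each cell's successors are then already labelled.
      b=0  b=1  b=2  b=3  b=4  b=5  b=6
a=0:    L    W    L    W    W    W    W
a=1:    L    W    L    W    W    W    W
a=2:    W    L    W    L    W    W    W
a=3:    W    L    W    L    W    W    W
a=4:    W    W    W    W    L    W    L
Cells with no legal move (terminal, hence L): (0,0), (1,0).
The remaining L cells, each justified by listing all of its moves:
(0,2): only reaches (0,1)(W), which is W → L
(1,2): only reaches (1,1)(W), which is W → L
(2,1): only reaches (0,1)(W), (2,0)(W), all W → L
(2,3): only reaches (0,3)(W), (2,2)(W), all W → L
(3,1): only reaches (1,1)(W), (0,1)(W), (3,0)(W), all W → L
(3,3): only reaches (1,3)(W), (0,3)(W), (3,2)(W), all W → L
(4,4): only reaches (2,4)(W), (1,4)(W), (0,4)(W), (4,3)(W), (4,0)(W), all W → L
(4,6): only reaches (2,6)(W), (1,6)(W), (0,6)(W), (4,5)(W), (4,2)(W), (4,1)(W), all W → L
Every other cell has at least one move into one of the L cells above, so it is W.
(4,5): the move to (4,4) reaches an L cell, so W
(4,6): one of the L cells justified above, so L

(4,5): W, (4,6): L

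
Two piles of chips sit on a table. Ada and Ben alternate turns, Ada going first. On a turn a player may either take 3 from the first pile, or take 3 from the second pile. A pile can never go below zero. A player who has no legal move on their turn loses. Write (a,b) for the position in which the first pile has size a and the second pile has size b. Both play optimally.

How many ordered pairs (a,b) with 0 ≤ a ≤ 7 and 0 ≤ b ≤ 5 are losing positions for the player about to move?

24

Build the W/L table. Terminal = L. A non-terminal position is W if it has a move to some L; otherwise it is L.
Every move lowers a or b (never raises either), so fill the grid row by row in increasing a, and left to right within a row: each cell's successors are then already labelled.
      b=0  b=1  b=2  b=3  b=4  b=5
a=0:    L    L    L    W    W    W
a=1:    L    L    L    W    W    W
a=2:    L    L    L    W    W    W
a=3:    W    W    W    L    L    L
a=4:    W    W    W    L    L    L
a=5:    W    W    W    L    L    L
a=6:    L    L    L    W    W    W
a=7:    L    L    L    W    W    W
Cells with no legal move (terminal, hence L): (0,0), (0,1), (0,2), (1,0), (1,1), (1,2), (2,0), (2,1), (2,2).
The remaining L cells, each justified by listing all of its moves:
(3,3): L (options (0,3)(W), (3,0)(W) are all W)
(3,4): L (options (0,4)(W), (3,1)(W) are all W)
(3,5): L (options (0,5)(W), (3,2)(W) are all W)
(4,3): L (options (1,3)(W), (4,0)(W) are all W)
(4,4): L (options (1,4)(W), (4,1)(W) are all W)
(4,5): L (options (1,5)(W), (4,2)(W) are all W)
(5,3): L (options (2,3)(W), (5,0)(W) are all W)
(5,4): L (options (2,4)(W), (5,1)(W) are all W)
(5,5): L (options (2,5)(W), (5,2)(W) are all W)
(6,0): L (sole option (3,0)(W) is W)
(6,1): L (sole option (3,1)(W) is W)
(6,2): L (sole option (3,2)(W) is W)
(7,0): L (sole option (4,0)(W) is W)
(7,1): L (sole option (4,1)(W) is W)
(7,2): L (sole option (4,2)(W) is W)
Every other cell has at least one move into one of the L cells above, so it is W.
L cells per row: a=0: 3, a=1: 3, a=2: 3, a=3: 3, a=4: 3, a=5: 3, a=6: 3, a=7: 3; total 24.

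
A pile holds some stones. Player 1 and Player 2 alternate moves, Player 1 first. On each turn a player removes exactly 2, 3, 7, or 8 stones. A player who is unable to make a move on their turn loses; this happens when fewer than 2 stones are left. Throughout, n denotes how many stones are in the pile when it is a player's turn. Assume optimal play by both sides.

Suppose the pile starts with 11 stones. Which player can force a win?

Compute win/loss labels from the base case upward. A position with no move is L. Any other position is W if it can reach an L in one move, else L.
n=0: no move → L
n=1: no move → L
n=2: can move to 0, which is L ⇒ W
n=3: can move to 1, which is L ⇒ W
n=4: can move to 1, which is L ⇒ W
n=5: moves to 3(W), 2(W); every one is W ⇒ L
n=6: moves to 4(W), 3(W); every one is W ⇒ L
n=7: can move to 5, which is L ⇒ W
n=8: can move to 6, which is L ⇒ W
n=9: can move to 6, which is L ⇒ W
n=10: moves to 8(W), 7(W), 3(W), 2(W); every one is W ⇒ L
n=11: moves to 9(W), 8(W), 4(W), 3(W); every one is W ⇒ L
Every move from 11 reaches a W position, so the mover loses.

Player 2 wins.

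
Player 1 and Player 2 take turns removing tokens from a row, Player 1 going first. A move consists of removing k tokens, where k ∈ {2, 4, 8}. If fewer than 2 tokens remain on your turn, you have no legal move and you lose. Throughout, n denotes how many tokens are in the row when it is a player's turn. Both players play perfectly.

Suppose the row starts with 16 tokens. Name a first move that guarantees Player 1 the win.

Label each position W (a win for the player to move) or L (a loss). A position with no legal move is L; any other position is W exactly when some move reaches an L, and L when every move reaches a W.
n=0: no move → L
n=1: no move → L
n=2: →0(L), so W
n=3: →1(L), so W
n=4: →0(L), so W
n=5: →1(L), so W
n=6: →4(W), 2(W) — all W, so L
n=7: →5(W), 3(W) — all W, so L
n=8: →6(L), so W
n=9: →7(L), so W
n=10: →6(L), so W
n=11: →7(L), so W
n=12: →10(W), 8(W), 4(W) — all W, so L
n=13: →11(W), 9(W), 5(W) — all W, so L
n=14: →12(L), so W
n=15: →13(L), so W
n=16: →12(L), so W
From 16, the L positions reachable in one move are: 12.

Remove 4, leaving 12.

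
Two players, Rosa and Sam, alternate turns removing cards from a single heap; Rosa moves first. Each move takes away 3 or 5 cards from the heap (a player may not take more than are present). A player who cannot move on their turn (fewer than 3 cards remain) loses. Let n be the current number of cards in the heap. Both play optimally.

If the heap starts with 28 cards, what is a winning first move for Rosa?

Remove 3, leaving 25.

Compute win/loss labels from the base case upward. A position with no move is L. Any other position is W if it can reach an L in one move, else L.
n=0: no move → L
n=1: no move → L
n=2: no move → L
n=3: →0(L), so W
n=4: →1(L), so W
n=5: →2(L), so W
n=6: →1(L), so W
n=7: →2(L), so W
n=8: →5(W), 3(W) — all W, so L
n=9: →6(W), 4(W) — all W, so L
n=10: →7(W), 5(W) — all W, so L
n=11: →8(L), so W
n=12: →9(L), so W
n=13: →10(L), so W
n=14: →9(L), so W
n=15: →10(L), so W
n=16: →13(W), 11(W) — all W, so L
n=17: →14(W), 12(W) — all W, so L
n=18: →15(W), 13(W) — all W, so L
n=19: →16(L), so W
n=20: →17(L), so W
n=21: →18(L), so W
n=22: →17(L), so W
n=23: →18(L), so W
n=24: →21(W), 19(W) — all W, so L
n=25: →22(W), 20(W) — all W, so L
n=26: →23(W), 21(W) — all W, so L
n=27: →24(L), so W
n=28: →25(L), so W
From 28, the L positions reachable in one move are: 25.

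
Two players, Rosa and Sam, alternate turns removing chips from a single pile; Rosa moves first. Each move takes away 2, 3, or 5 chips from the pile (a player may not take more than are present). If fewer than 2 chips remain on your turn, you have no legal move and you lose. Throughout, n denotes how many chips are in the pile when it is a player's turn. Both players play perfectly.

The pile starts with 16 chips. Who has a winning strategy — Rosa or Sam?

Compute win/loss labels from the base case upward. A position with no move is L. Any other position is W if it can reach an L in one move, else L.
n=0: no move → L
n=1: no move → L
n=2: can move to 0, which is L ⇒ W
n=3: can move to 1, which is L ⇒ W
n=4: can move to 1, which is L ⇒ W
n=5: can move to 0, which is L ⇒ W
n=6: can move to 1, which is L ⇒ W
n=7: moves to 5(W), 4(W), 2(W); every one is W ⇒ L
n=8: moves to 6(W), 5(W), 3(W); every one is W ⇒ L
n=9: can move to 7, which is L ⇒ W
n=10: can move to 8, which is L ⇒ W
n=11: can move to 8, which is L ⇒ W
n=12: can move to 7, which is L ⇒ W
n=13: can move to 8, which is L ⇒ W
n=14: moves to 12(W), 11(W), 9(W); every one is W ⇒ L
n=15: moves to 13(W), 12(W), 10(W); every one is W ⇒ L
n=16: can move to 14, which is L ⇒ W
The starting position 16 is W: Rosa should remove 2, leaving 14, handing over an L position.

Rosa wins.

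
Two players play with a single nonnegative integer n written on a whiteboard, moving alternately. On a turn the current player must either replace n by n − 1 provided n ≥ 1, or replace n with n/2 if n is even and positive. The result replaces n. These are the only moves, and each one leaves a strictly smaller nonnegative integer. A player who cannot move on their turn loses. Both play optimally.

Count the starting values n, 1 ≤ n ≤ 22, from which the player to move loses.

10

Build the W/L table. Terminal = L. A non-terminal position is W if it has a move to some L; otherwise it is L.
n=0: no move → L
n=1: W (go to 0, an L position)
n=2: L (sole option 1(W) is W)
n=3: W (go to 2, an L position)
n=4: W (go to 2, an L position)
n=5: L (sole option 4(W) is W)
n=6: W (go to 5, an L position)
n=7: L (sole option 6(W) is W)
n=8: W (go to 7, an L position)
n=9: L (sole option 8(W) is W)
n=10: W (go to 5, an L position)
n=11: L (sole option 10(W) is W)
n=12: W (go to 11, an L position)
n=13: L (sole option 12(W) is W)
n=14: W (go to 7, an L position)
n=15: L (sole option 14(W) is W)
n=16: W (go to 15, an L position)
n=17: L (sole option 16(W) is W)
n=18: W (go to 9, an L position)
n=19: L (sole option 18(W) is W)
n=20: W (go to 19, an L position)
n=21: L (sole option 20(W) is W)
n=22: W (go to 11, an L position)
L entries with 1 ≤ n ≤ 22 (n=0 is outside the asked range and is not counted): n = 2, 5, 7, 9, 11, 13, 15, 17, 19, 21; that makes 10.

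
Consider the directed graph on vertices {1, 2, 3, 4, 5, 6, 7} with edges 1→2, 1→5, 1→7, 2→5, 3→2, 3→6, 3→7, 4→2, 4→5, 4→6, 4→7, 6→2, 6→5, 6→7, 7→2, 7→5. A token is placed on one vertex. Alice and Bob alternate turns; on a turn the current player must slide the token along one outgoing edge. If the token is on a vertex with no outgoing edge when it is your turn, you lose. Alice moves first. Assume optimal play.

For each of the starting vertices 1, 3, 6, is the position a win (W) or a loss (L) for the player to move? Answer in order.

Work bottom-up. With no move the player to move loses. Otherwise the position is W if at least one move leads to an L position for the opponent, and L if every move leads to a W.
Every edge goes from a vertex to one that appears earlier in the order 5, 2, 7, 1, 6, 4, 3, so processing vertices in that order labels each vertex after all of its successors.
5: no outgoing edge → L
2: W (go to 5, an L position)
7: W (go to 5, an L position)
1: W (go to 5, an L position)
6: W (go to 5, an L position)
4: W (go to 5, an L position)
3: L (options 6(W), 7(W), 2(W) are all W)

1: W, 3: L, 6: W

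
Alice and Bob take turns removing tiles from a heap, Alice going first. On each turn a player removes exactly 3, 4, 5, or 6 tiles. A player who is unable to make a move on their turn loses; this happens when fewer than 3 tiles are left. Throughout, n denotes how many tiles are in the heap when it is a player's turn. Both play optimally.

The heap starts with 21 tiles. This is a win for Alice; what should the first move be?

Compute win/loss labels from the base case upward. A position with no move is L. Any other position is W if it can reach an L in one move, else L.
n=0: no move → L
n=1: no move → L
n=2: no move → L
n=3: reaches L-position 0 → W
n=4: reaches L-position 1 → W
n=5: reaches L-position 2 → W
n=6: reaches L-position 2 → W
n=7: reaches L-position 2 → W
n=8: reaches L-position 2 → W
n=9: only reaches 6(W), 5(W), 4(W), 3(W), all W → L
n=10: only reaches 7(W), 6(W), 5(W), 4(W), all W → L
n=11: only reaches 8(W), 7(W), 6(W), 5(W), all W → L
n=12: reaches L-position 9 → W
n=13: reaches L-position 10 → W
n=14: reaches L-position 11 → W
n=15: reaches L-position 11 → W
n=16: reaches L-position 11 → W
n=17: reaches L-position 11 → W
n=18: only reaches 15(W), 14(W), 13(W), 12(W), all W → L
n=19: only reaches 16(W), 15(W), 14(W), 13(W), all W → L
n=20: only reaches 17(W), 16(W), 15(W), 14(W), all W → L
n=21: reaches L-position 18 → W
From 21, the L positions reachable in one move are: 18.

Remove 3, leaving 18.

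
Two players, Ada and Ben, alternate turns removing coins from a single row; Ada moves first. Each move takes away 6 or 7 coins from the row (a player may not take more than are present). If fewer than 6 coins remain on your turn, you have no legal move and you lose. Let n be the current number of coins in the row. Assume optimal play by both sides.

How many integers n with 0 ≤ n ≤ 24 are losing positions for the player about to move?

Compute win/loss labels from the base case upward. A position with no move is L. Any other position is W if it can reach an L in one move, else L.
n=0: no move → L
n=1: no move → L
n=2: no move → L
n=3: no move → L
n=4: no move → L
n=5: no move → L
n=6: W (go to 0, an L position)
n=7: W (go to 1, an L position)
n=8: W (go to 2, an L position)
n=9: W (go to 3, an L position)
n=10: W (go to 4, an L position)
n=11: W (go to 5, an L position)
n=12: W (go to 5, an L position)
n=13: L (options 7(W), 6(W) are all W)
n=14: L (options 8(W), 7(W) are all W)
n=15: L (options 9(W), 8(W) are all W)
n=16: L (options 10(W), 9(W) are all W)
n=17: L (options 11(W), 10(W) are all W)
n=18: L (options 12(W), 11(W) are all W)
n=19: W (go to 13, an L position)
n=20: W (go to 14, an L position)
n=21: W (go to 15, an L position)
n=22: W (go to 16, an L position)
n=23: W (go to 17, an L position)
n=24: W (go to 18, an L position)
L entries with 0 ≤ n ≤ 24: n = 0, 1, 2, 3, 4, 5, 13, 14, 15, 16, 17, 18; that makes 12.

12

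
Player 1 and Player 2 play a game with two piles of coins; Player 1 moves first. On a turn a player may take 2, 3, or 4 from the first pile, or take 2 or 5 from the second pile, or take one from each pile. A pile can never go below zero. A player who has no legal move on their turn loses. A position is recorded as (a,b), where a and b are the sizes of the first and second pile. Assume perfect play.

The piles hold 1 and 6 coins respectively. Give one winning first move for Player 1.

Move to (1,4).

Positions with no move are L. A position that does have a move is losing for the player to move precisely when every available move leads to a winning position for the opponent. Fill in the labels:
No move ever increases a pile, so every position that can arise here has a ≤ 1 and b ≤ 6; it is enough to label the cells with 0 ≤ a ≤ 1 and 0 ≤ b ≤ 6.
Every move lowers a or b (never raises either), so fill the grid row by row in increasing a, and left to right within a row: each cell's successors are then already labelled.
      b=0  b=1  b=2  b=3  b=4  b=5  b=6
a=0:    L    L    W    W    L    W    W
a=1:    L    W    W    L    L    W    W
Cells with no legal move (terminal, hence L): (0,0), (0,1), (1,0).
The remaining L cells, each justified by listing all of its moves:
(0,4): →(0,2)(W) only, which is W, so L
(1,3): →(1,1)(W), (0,2)(W) — all W, so L
(1,4): →(1,2)(W), (0,3)(W) — all W, so L
Every other cell has at least one move into one of the L cells above, so it is W.
From (1,6), the L positions reachable in one move are: (1,4).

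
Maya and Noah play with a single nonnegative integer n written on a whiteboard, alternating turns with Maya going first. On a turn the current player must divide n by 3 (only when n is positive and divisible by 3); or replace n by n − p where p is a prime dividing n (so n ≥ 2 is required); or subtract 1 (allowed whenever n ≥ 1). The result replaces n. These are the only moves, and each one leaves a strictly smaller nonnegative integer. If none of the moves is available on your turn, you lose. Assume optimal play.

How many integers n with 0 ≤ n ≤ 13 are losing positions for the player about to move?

3

Compute win/loss labels from the base case upward. A position with no move is L. Any other position is W if it can reach an L in one move, else L.
n=0: no move → L
n=1: reaches L-position 0 → W
n=2: reaches L-position 0 → W
n=3: reaches L-position 0 → W
n=4: only reaches 2(W), 3(W), all W → L
n=5: reaches L-position 0 → W
n=6: reaches L-position 4 → W
n=7: reaches L-position 0 → W
n=8: only reaches 6(W), 7(W), all W → L
n=9: reaches L-position 8 → W
n=10: reaches L-position 8 → W
n=11: reaches L-position 0 → W
n=12: reaches L-position 4 → W
n=13: reaches L-position 0 → W
L entries with 0 ≤ n ≤ 13: n = 0, 4, 8; that makes 3.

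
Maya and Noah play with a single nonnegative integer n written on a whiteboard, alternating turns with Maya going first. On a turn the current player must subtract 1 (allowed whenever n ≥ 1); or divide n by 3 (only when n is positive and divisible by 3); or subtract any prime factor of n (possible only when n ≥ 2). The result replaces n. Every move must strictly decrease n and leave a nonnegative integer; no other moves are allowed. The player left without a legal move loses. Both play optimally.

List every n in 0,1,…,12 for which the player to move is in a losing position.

0, 4, 8

Use the standard recursion: the mover loses at a terminal position; elsewhere, the mover wins exactly when some move hands the opponent an L position.
n=0: no move → L
n=1: W (go to 0, an L position)
n=2: W (go to 0, an L position)
n=3: W (go to 0, an L position)
n=4: L (options 2(W), 3(W) are all W)
n=5: W (go to 0, an L position)
n=6: W (go to 4, an L position)
n=7: W (go to 0, an L position)
n=8: L (options 6(W), 7(W) are all W)
n=9: W (go to 8, an L position)
n=10: W (go to 8, an L position)
n=11: W (go to 0, an L position)
n=12: W (go to 4, an L position)
Reading off the rows marked L gives the requested list; there are 3 such values of n.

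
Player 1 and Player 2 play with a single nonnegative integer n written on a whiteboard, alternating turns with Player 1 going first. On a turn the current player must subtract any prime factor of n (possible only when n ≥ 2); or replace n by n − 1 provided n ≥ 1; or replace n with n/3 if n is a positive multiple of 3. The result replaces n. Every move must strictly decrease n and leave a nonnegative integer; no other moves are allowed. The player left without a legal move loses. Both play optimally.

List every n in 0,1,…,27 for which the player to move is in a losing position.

Positions with no move are L. A position that does have a move is losing for the player to move precisely when every available move leads to a winning position for the opponent. Fill in the labels:
n=0: no move → L
n=1: W (go to 0, an L position)
n=2: W (go to 0, an L position)
n=3: W (go to 0, an L position)
n=4: L (options 2(W), 3(W) are all W)
n=5: W (go to 0, an L position)
n=6: W (go to 4, an L position)
n=7: W (go to 0, an L position)
n=8: L (options 6(W), 7(W) are all W)
n=9: W (go to 8, an L position)
n=10: W (go to 8, an L position)
n=11: W (go to 0, an L position)
n=12: W (go to 4, an L position)
n=13: W (go to 0, an L position)
n=14: L (options 7(W), 12(W), 13(W) are all W)
n=15: W (go to 14, an L position)
n=16: W (go to 14, an L position)
n=17: W (go to 0, an L position)
n=18: L (options 6(W), 15(W), 16(W), 17(W) are all W)
n=19: W (go to 0, an L position)
n=20: W (go to 18, an L position)
n=21: W (go to 14, an L position)
n=22: L (options 11(W), 20(W), 21(W) are all W)
n=23: W (go to 0, an L position)
n=24: W (go to 8, an L position)
n=25: L (options 20(W), 24(W) are all W)
n=26: W (go to 25, an L position)
n=27: L (options 9(W), 24(W), 26(W) are all W)
The losing starting values of n are exactly the entries labelled L in this table (8 of them).

0, 4, 8, 14, 18, 22, 25, 27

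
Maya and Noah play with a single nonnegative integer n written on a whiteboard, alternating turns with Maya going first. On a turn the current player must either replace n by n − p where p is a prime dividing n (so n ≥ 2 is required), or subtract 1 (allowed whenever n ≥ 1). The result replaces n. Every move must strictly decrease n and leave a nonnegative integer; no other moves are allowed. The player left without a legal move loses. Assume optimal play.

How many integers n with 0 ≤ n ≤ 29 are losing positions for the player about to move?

8

Compute win/loss labels from the base case upward. A position with no move is L. Any other position is W if it can reach an L in one move, else L.
n=0: no move → L
n=1: W (go to 0, an L position)
n=2: W (go to 0, an L position)
n=3: W (go to 0, an L position)
n=4: L (options 2(W), 3(W) are all W)
n=5: W (go to 0, an L position)
n=6: W (go to 4, an L position)
n=7: W (go to 0, an L position)
n=8: L (options 6(W), 7(W) are all W)
n=9: W (go to 8, an L position)
n=10: W (go to 8, an L position)
n=11: W (go to 0, an L position)
n=12: L (options 9(W), 10(W), 11(W) are all W)
n=13: W (go to 0, an L position)
n=14: W (go to 12, an L position)
n=15: W (go to 12, an L position)
n=16: L (options 14(W), 15(W) are all W)
n=17: W (go to 0, an L position)
n=18: W (go to 16, an L position)
n=19: W (go to 0, an L position)
n=20: L (options 15(W), 18(W), 19(W) are all W)
n=21: W (go to 20, an L position)
n=22: W (go to 20, an L position)
n=23: W (go to 0, an L position)
n=24: L (options 21(W), 22(W), 23(W) are all W)
n=25: W (go to 20, an L position)
n=26: W (go to 24, an L position)
n=27: W (go to 24, an L position)
n=28: L (options 21(W), 26(W), 27(W) are all W)
n=29: W (go to 0, an L position)
L entries with 0 ≤ n ≤ 29: n = 0, 4, 8, 12, 16, 20, 24, 28; that makes 8.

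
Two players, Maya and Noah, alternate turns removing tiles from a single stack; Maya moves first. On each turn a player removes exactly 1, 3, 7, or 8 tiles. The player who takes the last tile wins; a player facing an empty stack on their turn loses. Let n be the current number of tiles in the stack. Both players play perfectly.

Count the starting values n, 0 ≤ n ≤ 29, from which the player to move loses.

Compute win/loss labels from the base case upward. A position with no move is L. Any other position is W if it can reach an L in one move, else L.
n=0: no move → L
n=1: reaches L-position 0 → W
n=2: only reaches 1(W), which is W → L
n=3: reaches L-position 2 → W
n=4: only reaches 3(W), 1(W), all W → L
n=5: reaches L-position 4 → W
n=6: only reaches 5(W), 3(W), all W → L
n=7: reaches L-position 6 → W
n=8: reaches L-position 0 → W
n=9: reaches L-position 6 → W
n=10: reaches L-position 2 → W
n=11: reaches L-position 4 → W
n=12: reaches L-position 4 → W
n=13: reaches L-position 6 → W
n=14: reaches L-position 6 → W
n=15: only reaches 14(W), 12(W), 8(W), 7(W), all W → L
n=16: reaches L-position 15 → W
n=17: only reaches 16(W), 14(W), 10(W), 9(W), all W → L
n=18: reaches L-position 17 → W
n=19: only reaches 18(W), 16(W), 12(W), 11(W), all W → L
n=20: reaches L-position 19 → W
n=21: only reaches 20(W), 18(W), 14(W), 13(W), all W → L
n=22: reaches L-position 21 → W
n=23: reaches L-position 15 → W
n=24: reaches L-position 21 → W
n=25: reaches L-position 17 → W
n=26: reaches L-position 19 → W
n=27: reaches L-position 19 → W
n=28: reaches L-position 21 → W
n=29: reaches L-position 21 → W
L entries with 0 ≤ n ≤ 29: n = 0, 2, 4, 6, 15, 17, 19, 21; that makes 8.

8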